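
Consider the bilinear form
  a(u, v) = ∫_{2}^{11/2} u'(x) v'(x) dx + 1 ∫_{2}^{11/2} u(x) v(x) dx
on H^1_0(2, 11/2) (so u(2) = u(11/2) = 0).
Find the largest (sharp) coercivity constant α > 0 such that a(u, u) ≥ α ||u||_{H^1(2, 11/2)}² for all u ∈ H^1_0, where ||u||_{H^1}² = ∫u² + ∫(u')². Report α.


α = 1

Coercivity of a(·,·) on H^1_0(2, 11/2) means a(u, u) ≥ α ||u||_{H^1}² for every u ∈ H^1_0.
The interval has length L = 7/2, and Poincaré/coercivity depend only on L. Here a(u, u) = ∫(u')² + (1)·∫u².
Here c = 1 ≥ 1, so a(u,u) = ∫(u')² + c∫u² ≥ ∫(u')² + ∫u² = ||u||_{H^1}², i.e. α = 1 works. No larger α is possible: a(u,u) ≥ α||u||_{H^1}² means (1−α)∫(u')² ≥ (α−c)∫u², and for the modes u_n = sin(nπ(x−x₀)/L) (x₀ the left endpoint) one has ∫u_n²/∫(u_n')² = (L/(nπ))² → 0, so a(u_n,u_n)/||u_n||_{H^1}² → 1. Hence the optimal constant is α = 1.
Therefore α = 1.


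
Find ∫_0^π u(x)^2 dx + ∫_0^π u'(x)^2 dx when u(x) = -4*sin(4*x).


||u||_{H^1(0,π)}^2 = 136*π

u'(x) = -16*cos(4*x).
Expand u² and (u')² and integrate term by term on (0, π), using: for integers n ≥ 1, ∫_0^π sin²(nx) dx = ∫_0^π cos²(nx) dx = π/2; for n ≠ n', ∫_0^π sin(nx)sin(n'x) dx = ∫_0^π cos(nx)cos(n'x) dx = 0; and by product-to-sum, ∫_0^π sin(nx)cos(n'x) dx = ½∫_0^π [sin((n+n')x) + sin((n−n')x)] dx, which is 0 when n+n' is even and 2n/(n²−n'²) when n+n' is odd (it need not vanish on (0, π)).
  u² squared terms: (-4)²·∫sin(4x)² dx = 16·π/2 = 8*π.
  So ∫_0^π u² dx = 8*π.
  (u')² squared terms: (-16)²·∫cos(4x)² dx = 256·π/2 = 128*π.
  So ∫_0^π (u')² dx = 128*π.
||u||_{H^1}^2 = (8*π) + (128*π) = 136*π.


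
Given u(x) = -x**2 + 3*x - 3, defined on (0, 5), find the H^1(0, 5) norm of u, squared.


||u||_{H^1}^2 = 1165/6

The H^1 norm (squared) on an interval (0, L) is
  ||u||_{H^1}^2 = ∫_0^L u(x)^2 dx + ∫_0^L u'(x)^2 dx.
Compute u'(x) = 3 - 2*x.
Then u(x)^2 = x**4 - 6*x**3 + 15*x**2 - 18*x + 9 and u'(x)^2 = 4*x**2 - 12*x + 9.
Integrate each monomial from 0 to 5 using ∫_0^5 c·x^n dx = c·5^(n+1)/(n+1):
  ∫_0^5 u(x)^2 dx = ∫_0^5 (x^4 - 6*x^3 + 15*x^2 - 18*x + 9) dx. Term by term:
    ∫_0^5 x^4 dx = 625;  ∫_0^5 -6*x^3 dx = -1875/2;  ∫_0^5 15*x^2 dx = 625;
    ∫_0^5 -18*x dx = -225;  ∫_0^5 9 dx = 45.
  Sum: 625 − 1875/2 + 625 − 225 + 45 = 265/2.
  ∫_0^5 u'(x)^2 dx = ∫_0^5 (4*x^2 - 12*x + 9) dx. Term by term:
    ∫_0^5 4*x^2 dx = 500/3;  ∫_0^5 -12*x dx = -150;  ∫_0^5 9 dx = 45.
  Sum: 500/3 − 150 + 45 = 185/3.
Adding: ||u||_{H^1}^2 = 265/2 + 185/3 = 1165/6.


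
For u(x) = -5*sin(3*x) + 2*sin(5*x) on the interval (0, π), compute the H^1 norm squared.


||u||_{H^1(0,π)}^2 = 177*π

u'(x) = -15*cos(3*x) + 10*cos(5*x).
Expand u² and (u')² and integrate term by term on (0, π), using: for integers n ≥ 1, ∫_0^π sin²(nx) dx = ∫_0^π cos²(nx) dx = π/2; for n ≠ n', ∫_0^π sin(nx)sin(n'x) dx = ∫_0^π cos(nx)cos(n'x) dx = 0; and by product-to-sum, ∫_0^π sin(nx)cos(n'x) dx = ½∫_0^π [sin((n+n')x) + sin((n−n')x)] dx, which is 0 when n+n' is even and 2n/(n²−n'²) when n+n' is odd (it need not vanish on (0, π)).
  u² squared terms: (-5)²·∫sin(3x)² dx = 25·π/2 = 25*π/2;  (2)²·∫sin(5x)² dx = 4·π/2 = 2*π.
  u² cross terms: 2·(-5)·(2)·∫sin(3x)·sin(5x) dx = -20·(0) = 0.
  So ∫_0^π u² dx = 25*π/2 + 2*π + 0 = 29*π/2.
  (u')² squared terms: (-15)²·∫cos(3x)² dx = 225·π/2 = 225*π/2;  (10)²·∫cos(5x)² dx = 100·π/2 = 50*π.
  (u')² cross terms: 2·(-15)·(10)·∫cos(3x)·cos(5x) dx = -300·(0) = 0.
  So ∫_0^π (u')² dx = 225*π/2 + 50*π + 0 = 325*π/2.
||u||_{H^1}^2 = (29*π/2) + (325*π/2) = 177*π.


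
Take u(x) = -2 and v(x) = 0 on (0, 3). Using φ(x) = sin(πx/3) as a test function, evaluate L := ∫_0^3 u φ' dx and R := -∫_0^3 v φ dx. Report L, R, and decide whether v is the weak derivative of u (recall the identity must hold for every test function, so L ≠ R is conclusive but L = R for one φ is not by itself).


LHS = 0, RHS = 0. Yes, v = u' weakly.

u(x) = -2, classical derivative u'(x) = 0.
φ(x) = sin(πx/3), so φ'(x) = π*cos(π*x/3)/3.
Note φ(0) = φ(3) = 0, so the boundary term u·φ vanishes.
LHS = ∫_0^3 u(x) φ'(x) dx = ∫_0^3 (-2*π*cos(π*x/3)/3) dx. Term by term:
  ∫_0^3 -2*π*cos(π*x/3)/3 dx = 0.
So LHS = 0.
∫_0^3 v(x) φ(x) dx = ∫_0^3 (0) dx. Term by term:
  ∫_0^3 0 dx = 0.
So RHS = -∫_0^3 v(x) φ(x) dx = 0.
LHS = RHS, so the identity holds for this test φ.
Moreover u is smooth here and v(x) = u'(x) = 0 pointwise, so the identity holds for every test function. Hence v is the weak derivative of u.


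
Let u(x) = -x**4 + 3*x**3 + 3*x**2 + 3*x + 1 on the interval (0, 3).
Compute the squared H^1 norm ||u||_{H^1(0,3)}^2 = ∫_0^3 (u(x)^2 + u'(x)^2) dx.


||u||_{H^1}^2 = 291507/140

The H^1 norm (squared) on an interval (0, L) is
  ||u||_{H^1}^2 = ∫_0^L u(x)^2 dx + ∫_0^L u'(x)^2 dx.
Compute u'(x) = -4*x**3 + 9*x**2 + 6*x + 3.
Then u(x)^2 = x**8 - 6*x**7 + 3*x**6 + 12*x**5 + 25*x**4 + 24*x**3 + 15*x**2 + 6*x + 1 and u'(x)^2 = 16*x**6 - 72*x**5 + 33*x**4 + 84*x**3 + 90*x**2 + 36*x + 9.
Integrate each monomial from 0 to 3 using ∫_0^3 c·x^n dx = c·3^(n+1)/(n+1):
  ∫_0^3 u(x)^2 dx = ∫_0^3 (x^8 - 6*x^7 + 3*x^6 + 12*x^5 + 25*x^4 + 24*x^3 + 15*x^2 + 6*x + 1) dx. Term by term:
    ∫_0^3 x^8 dx = 2187;  ∫_0^3 -6*x^7 dx = -19683/4;  ∫_0^3 3*x^6 dx = 6561/7;
    ∫_0^3 12*x^5 dx = 1458;  ∫_0^3 25*x^4 dx = 1215;  ∫_0^3 24*x^3 dx = 486;
    ∫_0^3 15*x^2 dx = 135;  ∫_0^3 6*x dx = 27;  ∫_0^3 1 dx = 3.
  Sum: 2187 − 19683/4 + 6561/7 + 1458 + 1215 + 486 + 135 + 27 + 3 = 42771/28.
  ∫_0^3 u'(x)^2 dx = ∫_0^3 (16*x^6 - 72*x^5 + 33*x^4 + 84*x^3 + 90*x^2 + 36*x + 9) dx. Term by term:
    ∫_0^3 16*x^6 dx = 34992/7;  ∫_0^3 -72*x^5 dx = -8748;  ∫_0^3 33*x^4 dx = 8019/5;
    ∫_0^3 84*x^3 dx = 1701;  ∫_0^3 90*x^2 dx = 810;  ∫_0^3 36*x dx = 162;
    ∫_0^3 9 dx = 27.
  Sum: 34992/7 − 8748 + 8019/5 + 1701 + 810 + 162 + 27 = 19413/35.
Adding: ||u||_{H^1}^2 = 42771/28 + 19413/35 = 291507/140.


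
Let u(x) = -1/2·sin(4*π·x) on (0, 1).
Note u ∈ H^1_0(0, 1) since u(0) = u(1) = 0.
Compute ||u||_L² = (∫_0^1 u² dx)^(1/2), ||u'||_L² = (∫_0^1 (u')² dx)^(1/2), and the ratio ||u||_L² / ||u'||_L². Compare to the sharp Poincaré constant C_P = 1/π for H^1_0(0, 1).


||u||_L² / ||u'||_L² = 1/(4*π) < C_P = 1/π.

u(x) = -1/2·sin(4*π·x), so u'(x) = -2*π*cos(4*π*x).
Writing u(x) = A·sin(kπx/L) with A = -1/2 and k = 4, use ∫_0^L sin²(kπx/L) dx = L/2 and ∫_0^L cos²(kπx/L) dx = L/2.
u² = 1/4·sin²(4*π·x) and (u')² = 4*π^2·cos²(4*π·x), and each of sin², cos² integrates to L/2 = 1/2 over (0, 1).
∫_0^1 u² dx = 1/8, so ||u||_L² = sqrt(2)/4.
∫_0^1 (u')² dx = 2*π^2, so ||u'||_L² = sqrt(2)*π.
Ratio ||u||_L² / ||u'||_L² = 1/(4*π).
Sharp Poincaré constant on H^1_0(0, 1) is C_P = L/π = 1/π, achieved by sin(π·x).
This is the k = 4 harmonic; the ratio L/(kπ) is strictly less than C_P = L/π, consistent with the sharp inequality ||u||_L² ≤ C_P ||u'||_L².


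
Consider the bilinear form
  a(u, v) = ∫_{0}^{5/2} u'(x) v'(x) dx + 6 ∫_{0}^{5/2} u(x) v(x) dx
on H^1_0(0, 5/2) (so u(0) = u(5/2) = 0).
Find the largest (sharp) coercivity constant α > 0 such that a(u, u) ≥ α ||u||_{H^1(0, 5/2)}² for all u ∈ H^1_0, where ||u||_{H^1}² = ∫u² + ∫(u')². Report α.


α = 1

Coercivity of a(·,·) on H^1_0(0, 5/2) means a(u, u) ≥ α ||u||_{H^1}² for every u ∈ H^1_0.
The interval has length L = 5/2, and Poincaré/coercivity depend only on L. Here a(u, u) = ∫(u')² + (6)·∫u².
Here c = 6 ≥ 1, so a(u,u) = ∫(u')² + c∫u² ≥ ∫(u')² + ∫u² = ||u||_{H^1}², i.e. α = 1 works. No larger α is possible: a(u,u) ≥ α||u||_{H^1}² means (1−α)∫(u')² ≥ (α−c)∫u², and for the modes u_n = sin(nπ(x−x₀)/L) (x₀ the left endpoint) one has ∫u_n²/∫(u_n')² = (L/(nπ))² → 0, so a(u_n,u_n)/||u_n||_{H^1}² → 1. Hence the optimal constant is α = 1.
Therefore α = 1.


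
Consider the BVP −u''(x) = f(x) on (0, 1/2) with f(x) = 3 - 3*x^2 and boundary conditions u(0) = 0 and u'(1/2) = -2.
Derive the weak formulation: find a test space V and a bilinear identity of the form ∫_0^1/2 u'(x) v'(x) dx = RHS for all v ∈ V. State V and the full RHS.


V = {v ∈ H^1(0, 1/2) : v(0) = 0} (test functions vanish at x = 0 where u is specified); weak form: ∫_0^1/2 u'v' dx = ∫_0^1/2 (3 - 3*x^2) v dx − 2·v(1/2) for all v ∈ V.

Multiply both sides by a test function v and integrate from 0 to 1/2:
  ∫_0^1/2 −u''(x) v(x) dx = ∫_0^1/2 f(x) v(x) dx.
Integrate the LHS by parts once:
  ∫_0^1/2 −u'' v dx = −[u'(x) v(x)]_0^1/2 + ∫_0^1/2 u'(x) v'(x) dx.
Thus ∫_0^1/2 u'(x) v'(x) dx = ∫_0^1/2 f(x) v(x) dx + [u'(x) v(x)]_0^1/2.
Choose V so that boundary terms are either known or forced to vanish.
Mixed BC: u(0) = 0 (Dirichlet) and u'(1/2) = -2 (Neumann). Define V = {v ∈ H^1(0, 1/2) : v(0) = 0}. Then [u' v]_0^1/2 = u'(1/2)·v(1/2) − u'(0)·0 = − 2·v(1/2).
Weak formulation: find u (satisfying any essential BC) such that ∫_0^1/2 u'(x) v'(x) dx = ∫_0^1/2 f v dx − 2·v(1/2) for all v ∈ V (Dirichlet at 0 absorbed into V; Neumann datum at x = 1/2 contributes the boundary term).
Substituting f(x) = 3 - 3*x^2, the right-hand side is ∫_0^1/2 (3 - 3*x^2) v dx − 2·v(1/2).


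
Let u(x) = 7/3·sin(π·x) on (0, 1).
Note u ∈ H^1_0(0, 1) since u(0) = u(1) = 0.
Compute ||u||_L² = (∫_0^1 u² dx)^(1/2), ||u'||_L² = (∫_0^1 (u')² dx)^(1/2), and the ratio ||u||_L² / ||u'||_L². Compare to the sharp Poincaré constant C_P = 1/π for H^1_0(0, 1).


||u||_L² / ||u'||_L² = 1/π = C_P.

u(x) = 7/3·sin(π·x), so u'(x) = 7*π*cos(π*x)/3.
Writing u(x) = A·sin(kπx/L) with A = 7/3 and k = 1, use ∫_0^L sin²(kπx/L) dx = L/2 and ∫_0^L cos²(kπx/L) dx = L/2.
u² = 49/9·sin²(π·x) and (u')² = 49*π^2/9·cos²(π·x), and each of sin², cos² integrates to L/2 = 1/2 over (0, 1).
∫_0^1 u² dx = 49/18, so ||u||_L² = 7*sqrt(2)/6.
∫_0^1 (u')² dx = 49*π^2/18, so ||u'||_L² = 7*sqrt(2)*π/6.
Ratio ||u||_L² / ||u'||_L² = 1/π.
Sharp Poincaré constant on H^1_0(0, 1) is C_P = L/π = 1/π, achieved by sin(π·x).
This is the k = 1 eigenfunction (up to amplitude), so the ratio equals the sharp Poincaré constant exactly.


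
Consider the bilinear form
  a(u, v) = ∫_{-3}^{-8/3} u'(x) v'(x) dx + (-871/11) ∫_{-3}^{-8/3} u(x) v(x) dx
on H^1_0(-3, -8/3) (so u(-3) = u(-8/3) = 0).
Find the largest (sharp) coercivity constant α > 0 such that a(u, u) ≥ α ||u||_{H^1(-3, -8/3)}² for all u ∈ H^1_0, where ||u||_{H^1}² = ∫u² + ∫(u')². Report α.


α = (-871 + 99*π^2)/(11*(1 + 9*π^2))

Coercivity of a(·,·) on H^1_0(-3, -8/3) means a(u, u) ≥ α ||u||_{H^1}² for every u ∈ H^1_0.
The interval has length L = 1/3, and Poincaré/coercivity depend only on L. Here a(u, u) = ∫(u')² + (-871/11)·∫u².
Here c = -871/11 < 0 with |c| < (π/L)² = 9*π^2, so coercivity still holds. The condition a(u,u) ≥ α||u||_{H^1}² reads (1−α)∫(u')² ≥ (α−c)∫u². Any admissible α is ≤ 1 (rapidly oscillating u have ∫u²/∫(u')² → 0), and α = 1 would force 0 ≥ (1−c)∫u², impossible since c < 1; so 1−α > 0. By the sharp Poincaré inequality on H^1_0 of an interval of length L, ∫(u')² ≥ (π/L)²∫u² with equality for the first sine mode sin(π(x−x₀)/L) (x₀ the left endpoint), so the inequality holds for all u iff (1−α)(π/L)² ≥ α − c, i.e. α ≤ ((π/L)² + c)/((π/L)² + 1) = (1 + c(L/π)²)/(1 + (L/π)²). (Direct route, valid since c ≤ 0: Poincaré gives c∫u² ≥ c(L/π)²∫(u')², so a(u,u) ≥ (1 + c(L/π)²)∫(u')², while ||u||_{H^1}² ≤ (1 + (L/π)²)∫(u')²; dividing yields the same α.) With (π/L)² = 9*π^2 and c = -871/11, the largest admissible constant is α = ((π/L)² + c)/((π/L)² + 1).
Simplifying, α = (-871 + 99*π^2)/(11*(1 + 9*π^2)).


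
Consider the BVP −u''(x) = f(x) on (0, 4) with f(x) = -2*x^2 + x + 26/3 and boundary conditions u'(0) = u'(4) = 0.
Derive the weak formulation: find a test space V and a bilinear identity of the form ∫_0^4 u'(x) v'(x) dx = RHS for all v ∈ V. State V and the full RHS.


V = H^1(0, 4) (no boundary constraint on v; u is determined up to an additive constant); weak form: ∫_0^4 u'v' dx = ∫_0^4 (-2*x^2 + x + 26/3) v dx for all v ∈ V.

Multiply both sides by a test function v and integrate from 0 to 4:
  ∫_0^4 −u''(x) v(x) dx = ∫_0^4 f(x) v(x) dx.
Integrate the LHS by parts once:
  ∫_0^4 −u'' v dx = −[u'(x) v(x)]_0^4 + ∫_0^4 u'(x) v'(x) dx.
Thus ∫_0^4 u'(x) v'(x) dx = ∫_0^4 f(x) v(x) dx + [u'(x) v(x)]_0^4.
Choose V so that boundary terms are either known or forced to vanish.
u has homogeneous Neumann: u'(0) = u'(4) = 0. So [u' v]_0^4 = 0·v(4) − 0·v(0) = 0 for any v; take V = H^1(0, 4).
Weak formulation: find u (satisfying any essential BC) such that ∫_0^4 u'(x) v'(x) dx = ∫_0^4 f v dx for all v ∈ V (homogeneous Neumann, so boundary terms vanish).
Substituting f(x) = -2*x^2 + x + 26/3, the right-hand side is ∫_0^4 (-2*x^2 + x + 26/3) v dx.
Compatibility check (pure Neumann): taking v ≡ 1 ∈ V gives 0 = ∫_0^4 f dx + (0) − (0), i.e. ∫_0^4 f dx must equal u'(0) − u'(4) = 0. Indeed ∫_0^4 (-2*x^2 + x + 26/3) dx = 0, so the data are compatible. The solution is then unique only up to an additive constant (fix it e.g. by requiring ∫_0^4 u dx = 0).


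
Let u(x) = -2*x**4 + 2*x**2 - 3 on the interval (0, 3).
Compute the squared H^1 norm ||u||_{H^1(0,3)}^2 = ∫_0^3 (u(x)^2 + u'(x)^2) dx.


||u||_{H^1}^2 = 119871/5

The H^1 norm (squared) on an interval (0, L) is
  ||u||_{H^1}^2 = ∫_0^L u(x)^2 dx + ∫_0^L u'(x)^2 dx.
Compute u'(x) = -8*x**3 + 4*x.
Then u(x)^2 = 4*x**8 - 8*x**6 + 16*x**4 - 12*x**2 + 9 and u'(x)^2 = 64*x**6 - 64*x**4 + 16*x**2.
Integrate each monomial from 0 to 3 using ∫_0^3 c·x^n dx = c·3^(n+1)/(n+1):
  ∫_0^3 u(x)^2 dx = ∫_0^3 (4*x^8 - 8*x^6 + 16*x^4 - 12*x^2 + 9) dx. Term by term:
    ∫_0^3 4*x^8 dx = 8748;  ∫_0^3 -8*x^6 dx = -17496/7;  ∫_0^3 16*x^4 dx = 3888/5;
    ∫_0^3 -12*x^2 dx = -108;  ∫_0^3 9 dx = 27.
  Sum: 8748 − 17496/7 + 3888/5 − 108 + 27 = 243081/35.
  ∫_0^3 u'(x)^2 dx = ∫_0^3 (64*x^6 - 64*x^4 + 16*x^2) dx. Term by term:
    ∫_0^3 64*x^6 dx = 139968/7;  ∫_0^3 -64*x^4 dx = -15552/5;  ∫_0^3 16*x^2 dx = 144.
  Sum: 139968/7 − 15552/5 + 144 = 596016/35.
Adding: ||u||_{H^1}^2 = 243081/35 + 596016/35 = 119871/5.


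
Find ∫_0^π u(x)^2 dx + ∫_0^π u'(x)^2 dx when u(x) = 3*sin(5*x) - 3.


||u||_{H^1(0,π)}^2 = -36/5 + 126*π

u'(x) = 15*cos(5*x).
Expand u² and (u')² and integrate term by term on (0, π), using: for integers n ≥ 1, ∫_0^π sin²(nx) dx = ∫_0^π cos²(nx) dx = π/2; for n ≠ n', ∫_0^π sin(nx)sin(n'x) dx = ∫_0^π cos(nx)cos(n'x) dx = 0; and by product-to-sum, ∫_0^π sin(nx)cos(n'x) dx = ½∫_0^π [sin((n+n')x) + sin((n−n')x)] dx, which is 0 when n+n' is even and 2n/(n²−n'²) when n+n' is odd (it need not vanish on (0, π)). For the constant mode: ∫_0^π 1 dx = π, ∫_0^π cos(nx) dx = 0, ∫_0^π sin(nx) dx = (1−(−1)^n)/n.
  u² squared terms: (-3)²·∫1 dx = 9·π = 9*π;  (3)²·∫sin(5x)² dx = 9·π/2 = 9*π/2.
  u² cross terms: 2·(-3)·(3)·∫1·sin(5x) dx = -18·(2/5) = -36/5.
  So ∫_0^π u² dx = 9*π + 9*π/2 − 36/5 = -36/5 + 27*π/2.
  (u')² squared terms: (15)²·∫cos(5x)² dx = 225·π/2 = 225*π/2.
  So ∫_0^π (u')² dx = 225*π/2.
||u||_{H^1}^2 = (-36/5 + 27*π/2) + (225*π/2) = -36/5 + 126*π.


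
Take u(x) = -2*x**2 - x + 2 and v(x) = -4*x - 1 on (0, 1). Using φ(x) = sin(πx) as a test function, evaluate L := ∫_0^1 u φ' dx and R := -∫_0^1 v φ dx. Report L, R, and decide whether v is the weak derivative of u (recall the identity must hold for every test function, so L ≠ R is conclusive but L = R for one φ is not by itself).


LHS = 6/π, RHS = 6/π. Yes, v = u' weakly.

u(x) = -2*x**2 - x + 2, classical derivative u'(x) = -4*x - 1.
φ(x) = sin(πx), so φ'(x) = π*cos(π*x).
Note φ(0) = φ(1) = 0, so the boundary term u·φ vanishes.
LHS = ∫_0^1 u(x) φ'(x) dx = ∫_0^1 (-2*π*x^2*cos(π*x) - π*x*cos(π*x) + 2*π*cos(π*x)) dx. Term by term:
  ∫_0^1 2*π*cos(π*x) dx = 0;  ∫_0^1 -π*x*cos(π*x) dx = 2/π;  ∫_0^1 -2*π*x^2*cos(π*x) dx = 4/π.
Sum: 0 + 2/π + 4/π = 6/π.
So LHS = 6/π.
∫_0^1 v(x) φ(x) dx = ∫_0^1 (-4*x*sin(π*x) - sin(π*x)) dx. Term by term:
  ∫_0^1 -sin(π*x) dx = -2/π;  ∫_0^1 -4*x*sin(π*x) dx = -4/π.
Sum: -2/π − 4/π = -6/π.
So RHS = -∫_0^1 v(x) φ(x) dx = 6/π.
LHS = RHS, so the identity holds for this test φ.
Moreover u is smooth here and v(x) = u'(x) = -4*x - 1 pointwise, so the identity holds for every test function. Hence v is the weak derivative of u.


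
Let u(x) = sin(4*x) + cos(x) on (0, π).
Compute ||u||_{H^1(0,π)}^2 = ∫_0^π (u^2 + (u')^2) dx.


||u||_{H^1(0,π)}^2 = 32/15 + 19*π/2

u'(x) = -sin(x) + 4*cos(4*x).
Expand u² and (u')² and integrate term by term on (0, π), using: for integers n ≥ 1, ∫_0^π sin²(nx) dx = ∫_0^π cos²(nx) dx = π/2; for n ≠ n', ∫_0^π sin(nx)sin(n'x) dx = ∫_0^π cos(nx)cos(n'x) dx = 0; and by product-to-sum, ∫_0^π sin(nx)cos(n'x) dx = ½∫_0^π [sin((n+n')x) + sin((n−n')x)] dx, which is 0 when n+n' is even and 2n/(n²−n'²) when n+n' is odd (it need not vanish on (0, π)).
  u² squared terms: (1)²·∫cos(x)² dx = 1·π/2 = π/2;  (1)²·∫sin(4x)² dx = 1·π/2 = π/2.
  u² cross terms: 2·(1)·(1)·∫cos(x)·sin(4x) dx = 2·(8/15) = 16/15.
  So ∫_0^π u² dx = π/2 + π/2 + 16/15 = 16/15 + π.
  (u')² squared terms: (-1)²·∫sin(x)² dx = 1·π/2 = π/2;  (4)²·∫cos(4x)² dx = 16·π/2 = 8*π.
  (u')² cross terms: 2·(-1)·(4)·∫sin(x)·cos(4x) dx = -8·(-2/15) = 16/15.
  So ∫_0^π (u')² dx = π/2 + 8*π + 16/15 = 16/15 + 17*π/2.
||u||_{H^1}^2 = (16/15 + π) + (16/15 + 17*π/2) = 32/15 + 19*π/2.


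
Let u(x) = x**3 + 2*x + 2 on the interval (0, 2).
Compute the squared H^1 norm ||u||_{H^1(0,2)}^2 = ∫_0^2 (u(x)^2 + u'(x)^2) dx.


||u||_{H^1}^2 = 20176/105

The H^1 norm (squared) on an interval (0, L) is
  ||u||_{H^1}^2 = ∫_0^L u(x)^2 dx + ∫_0^L u'(x)^2 dx.
Compute u'(x) = 3*x**2 + 2.
Then u(x)^2 = x**6 + 4*x**4 + 4*x**3 + 4*x**2 + 8*x + 4 and u'(x)^2 = 9*x**4 + 12*x**2 + 4.
Integrate each monomial from 0 to 2 using ∫_0^2 c·x^n dx = c·2^(n+1)/(n+1):
  ∫_0^2 u(x)^2 dx = ∫_0^2 (x^6 + 4*x^4 + 4*x^3 + 4*x^2 + 8*x + 4) dx. Term by term:
    ∫_0^2 x^6 dx = 128/7;  ∫_0^2 4*x^4 dx = 128/5;  ∫_0^2 4*x^3 dx = 16;
    ∫_0^2 4*x^2 dx = 32/3;  ∫_0^2 8*x dx = 16;  ∫_0^2 4 dx = 8.
  Sum: 128/7 + 128/5 + 16 + 32/3 + 16 + 8 = 9928/105.
  ∫_0^2 u'(x)^2 dx = ∫_0^2 (9*x^4 + 12*x^2 + 4) dx. Term by term:
    ∫_0^2 9*x^4 dx = 288/5;  ∫_0^2 12*x^2 dx = 32;  ∫_0^2 4 dx = 8.
  Sum: 288/5 + 32 + 8 = 488/5.
Adding: ||u||_{H^1}^2 = 9928/105 + 488/5 = 20176/105.


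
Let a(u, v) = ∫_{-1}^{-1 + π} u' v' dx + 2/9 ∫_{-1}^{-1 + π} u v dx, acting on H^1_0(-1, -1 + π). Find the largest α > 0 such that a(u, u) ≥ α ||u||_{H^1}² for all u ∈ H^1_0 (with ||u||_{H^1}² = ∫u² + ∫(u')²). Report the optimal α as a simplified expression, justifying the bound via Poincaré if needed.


α = 11/18

Coercivity of a(·,·) on H^1_0(-1, -1 + π) means a(u, u) ≥ α ||u||_{H^1}² for every u ∈ H^1_0.
The interval has length L = π, and Poincaré/coercivity depend only on L. Here a(u, u) = ∫(u')² + (2/9)·∫u².
Here 0 < c = 2/9 < 1. The condition a(u,u) ≥ α||u||_{H^1}² reads (1−α)∫(u')² ≥ (α−c)∫u². Any admissible α is ≤ 1 (rapidly oscillating u have ∫u²/∫(u')² → 0), and α = 1 would force 0 ≥ (1−c)∫u², impossible since c < 1; so 1−α > 0. By the sharp Poincaré inequality on H^1_0 of an interval of length L, ∫(u')² ≥ (π/L)²∫u² with equality for the first sine mode sin(π(x−x₀)/L) (x₀ the left endpoint), so the inequality holds for all u iff (1−α)(π/L)² ≥ α − c, i.e. α ≤ ((π/L)² + c)/((π/L)² + 1) = (1 + c(L/π)²)/(1 + (L/π)²). With (π/L)² = 1 and c = 2/9, the largest admissible constant is α = ((π/L)² + c)/((π/L)² + 1).
Simplifying, α = 11/18.


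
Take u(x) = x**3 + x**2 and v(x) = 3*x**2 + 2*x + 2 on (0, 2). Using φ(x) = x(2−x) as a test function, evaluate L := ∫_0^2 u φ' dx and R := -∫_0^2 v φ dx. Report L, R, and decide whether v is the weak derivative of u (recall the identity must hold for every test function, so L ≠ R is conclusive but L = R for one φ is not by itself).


LHS = -112/15, RHS = -152/15. No, v is not the weak derivative of u.

u(x) = x**3 + x**2, classical derivative u'(x) = 3*x**2 + 2*x.
φ(x) = x(2−x), so φ'(x) = 2 - 2*x.
Note φ(0) = φ(2) = 0, so the boundary term u·φ vanishes.
LHS = ∫_0^2 u(x) φ'(x) dx = ∫_0^2 (-2*x^4 + 2*x^2) dx. Term by term:
  ∫_0^2 -2*x^4 dx = -64/5;  ∫_0^2 2*x^2 dx = 16/3.
Sum: -64/5 + 16/3 = -112/15.
So LHS = -112/15.
∫_0^2 v(x) φ(x) dx = ∫_0^2 (-3*x^4 + 4*x^3 + 2*x^2 + 4*x) dx. Term by term:
  ∫_0^2 -3*x^4 dx = -96/5;  ∫_0^2 4*x^3 dx = 16;  ∫_0^2 2*x^2 dx = 16/3;
  ∫_0^2 4*x dx = 8.
Sum: -96/5 + 16 + 16/3 + 8 = 152/15.
So RHS = -∫_0^2 v(x) φ(x) dx = -152/15.
LHS − RHS = 8/3 ≠ 0, so the identity fails.
(For a valid weak derivative the identity must hold for EVERY test function, in particular this one. The failure shows v is NOT the weak derivative of u.)
Correct weak derivative would be u'(x) = 3*x**2 + 2*x.


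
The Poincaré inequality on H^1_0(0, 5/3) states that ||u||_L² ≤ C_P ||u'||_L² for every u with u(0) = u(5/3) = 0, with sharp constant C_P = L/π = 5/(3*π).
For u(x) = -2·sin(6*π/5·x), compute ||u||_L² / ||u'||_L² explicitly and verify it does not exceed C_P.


||u||_L² / ||u'||_L² = 5/(6*π) < C_P = 5/(3*π).

u(x) = -2·sin(6*π/5·x), so u'(x) = -12*π*cos(6*π*x/5)/5.
Writing u(x) = A·sin(kπx/L) with A = -2 and k = 2, use ∫_0^L sin²(kπx/L) dx = L/2 and ∫_0^L cos²(kπx/L) dx = L/2.
u² = 4·sin²(6*π/5·x) and (u')² = 144*π^2/25·cos²(6*π/5·x), and each of sin², cos² integrates to L/2 = 5/6 over (0, 5/3).
∫_0^5/3 u² dx = 10/3, so ||u||_L² = sqrt(30)/3.
∫_0^5/3 (u')² dx = 24*π^2/5, so ||u'||_L² = 2*sqrt(30)*π/5.
Ratio ||u||_L² / ||u'||_L² = 5/(6*π).
Sharp Poincaré constant on H^1_0(0, 5/3) is C_P = L/π = 5/(3*π), achieved by sin(3*π/5·x).
This is the k = 2 harmonic; the ratio L/(kπ) is strictly less than C_P = L/π, consistent with the sharp inequality ||u||_L² ≤ C_P ||u'||_L².


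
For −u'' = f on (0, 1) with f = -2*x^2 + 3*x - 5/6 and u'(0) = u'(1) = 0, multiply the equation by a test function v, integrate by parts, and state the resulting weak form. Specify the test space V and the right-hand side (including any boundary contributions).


V = H^1(0, 1) (no boundary constraint on v; u is determined up to an additive constant); weak form: ∫_0^1 u'v' dx = ∫_0^1 (-2*x^2 + 3*x - 5/6) v dx for all v ∈ V.

Multiply both sides by a test function v and integrate from 0 to 1:
  ∫_0^1 −u''(x) v(x) dx = ∫_0^1 f(x) v(x) dx.
Integrate the LHS by parts once:
  ∫_0^1 −u'' v dx = −[u'(x) v(x)]_0^1 + ∫_0^1 u'(x) v'(x) dx.
Thus ∫_0^1 u'(x) v'(x) dx = ∫_0^1 f(x) v(x) dx + [u'(x) v(x)]_0^1.
Choose V so that boundary terms are either known or forced to vanish.
u has homogeneous Neumann: u'(0) = u'(1) = 0. So [u' v]_0^1 = 0·v(1) − 0·v(0) = 0 for any v; take V = H^1(0, 1).
Weak formulation: find u (satisfying any essential BC) such that ∫_0^1 u'(x) v'(x) dx = ∫_0^1 f v dx for all v ∈ V (homogeneous Neumann, so boundary terms vanish).
Substituting f(x) = -2*x^2 + 3*x - 5/6, the right-hand side is ∫_0^1 (-2*x^2 + 3*x - 5/6) v dx.
Compatibility check (pure Neumann): taking v ≡ 1 ∈ V gives 0 = ∫_0^1 f dx + (0) − (0), i.e. ∫_0^1 f dx must equal u'(0) − u'(1) = 0. Indeed ∫_0^1 (-2*x^2 + 3*x - 5/6) dx = 0, so the data are compatible. The solution is then unique only up to an additive constant (fix it e.g. by requiring ∫_0^1 u dx = 0).


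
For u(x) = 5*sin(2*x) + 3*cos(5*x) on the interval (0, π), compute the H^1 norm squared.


||u||_{H^1(0,π)}^2 = -1040/7 + 359*π/2

u'(x) = -15*sin(5*x) + 10*cos(2*x).
Expand u² and (u')² and integrate term by term on (0, π), using: for integers n ≥ 1, ∫_0^π sin²(nx) dx = ∫_0^π cos²(nx) dx = π/2; for n ≠ n', ∫_0^π sin(nx)sin(n'x) dx = ∫_0^π cos(nx)cos(n'x) dx = 0; and by product-to-sum, ∫_0^π sin(nx)cos(n'x) dx = ½∫_0^π [sin((n+n')x) + sin((n−n')x)] dx, which is 0 when n+n' is even and 2n/(n²−n'²) when n+n' is odd (it need not vanish on (0, π)).
  u² squared terms: (3)²·∫cos(5x)² dx = 9·π/2 = 9*π/2;  (5)²·∫sin(2x)² dx = 25·π/2 = 25*π/2.
  u² cross terms: 2·(3)·(5)·∫cos(5x)·sin(2x) dx = 30·(-4/21) = -40/7.
  So ∫_0^π u² dx = 9*π/2 + 25*π/2 − 40/7 = -40/7 + 17*π.
  (u')² squared terms: (-15)²·∫sin(5x)² dx = 225·π/2 = 225*π/2;  (10)²·∫cos(2x)² dx = 100·π/2 = 50*π.
  (u')² cross terms: 2·(-15)·(10)·∫sin(5x)·cos(2x) dx = -300·(10/21) = -1000/7.
  So ∫_0^π (u')² dx = 225*π/2 + 50*π − 1000/7 = -1000/7 + 325*π/2.
||u||_{H^1}^2 = (-40/7 + 17*π) + (-1000/7 + 325*π/2) = -1040/7 + 359*π/2.


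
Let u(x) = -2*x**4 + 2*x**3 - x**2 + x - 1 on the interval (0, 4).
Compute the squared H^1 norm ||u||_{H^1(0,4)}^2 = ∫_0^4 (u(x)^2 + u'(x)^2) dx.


||u||_{H^1}^2 = 50931464/315

The H^1 norm (squared) on an interval (0, L) is
  ||u||_{H^1}^2 = ∫_0^L u(x)^2 dx + ∫_0^L u'(x)^2 dx.
Compute u'(x) = -8*x**3 + 6*x**2 - 2*x + 1.
Then u(x)^2 = 4*x**8 - 8*x**7 + 8*x**6 - 8*x**5 + 9*x**4 - 6*x**3 + 3*x**2 - 2*x + 1 and u'(x)^2 = 64*x**6 - 96*x**5 + 68*x**4 - 40*x**3 + 16*x**2 - 4*x + 1.
Integrate each monomial from 0 to 4 using ∫_0^4 c·x^n dx = c·4^(n+1)/(n+1):
  ∫_0^4 u(x)^2 dx = ∫_0^4 (4*x^8 - 8*x^7 + 8*x^6 - 8*x^5 + 9*x^4 - 6*x^3 + 3*x^2 - 2*x + 1) dx. Term by term:
    ∫_0^4 4*x^8 dx = 1048576/9;  ∫_0^4 -8*x^7 dx = -65536;  ∫_0^4 8*x^6 dx = 131072/7;
    ∫_0^4 -8*x^5 dx = -16384/3;  ∫_0^4 9*x^4 dx = 9216/5;  ∫_0^4 -6*x^3 dx = -384;
    ∫_0^4 3*x^2 dx = 64;  ∫_0^4 -2*x dx = -16;  ∫_0^4 1 dx = 4.
  Sum: 1048576/9 − 65536 + 131072/7 − 16384/3 + 9216/5 − 384 + 64 − 16 + 4 = 20710268/315.
  ∫_0^4 u'(x)^2 dx = ∫_0^4 (64*x^6 - 96*x^5 + 68*x^4 - 40*x^3 + 16*x^2 - 4*x + 1) dx. Term by term:
    ∫_0^4 64*x^6 dx = 1048576/7;  ∫_0^4 -96*x^5 dx = -65536;  ∫_0^4 68*x^4 dx = 69632/5;
    ∫_0^4 -40*x^3 dx = -2560;  ∫_0^4 16*x^2 dx = 1024/3;  ∫_0^4 -4*x dx = -32;
    ∫_0^4 1 dx = 4.
  Sum: 1048576/7 − 65536 + 69632/5 − 2560 + 1024/3 − 32 + 4 = 10073732/105.
Adding: ||u||_{H^1}^2 = 20710268/315 + 10073732/105 = 50931464/315.


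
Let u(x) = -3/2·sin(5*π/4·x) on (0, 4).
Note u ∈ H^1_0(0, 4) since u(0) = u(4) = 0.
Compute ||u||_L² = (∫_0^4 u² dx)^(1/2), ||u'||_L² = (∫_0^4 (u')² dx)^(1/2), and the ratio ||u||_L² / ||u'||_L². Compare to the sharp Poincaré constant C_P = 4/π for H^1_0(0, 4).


||u||_L² / ||u'||_L² = 4/(5*π) < C_P = 4/π.

u(x) = -3/2·sin(5*π/4·x), so u'(x) = -15*π*cos(5*π*x/4)/8.
Writing u(x) = A·sin(kπx/L) with A = -3/2 and k = 5, use ∫_0^L sin²(kπx/L) dx = L/2 and ∫_0^L cos²(kπx/L) dx = L/2.
u² = 9/4·sin²(5*π/4·x) and (u')² = 225*π^2/64·cos²(5*π/4·x), and each of sin², cos² integrates to L/2 = 2 over (0, 4).
∫_0^4 u² dx = 9/2, so ||u||_L² = 3*sqrt(2)/2.
∫_0^4 (u')² dx = 225*π^2/32, so ||u'||_L² = 15*sqrt(2)*π/8.
Ratio ||u||_L² / ||u'||_L² = 4/(5*π).
Sharp Poincaré constant on H^1_0(0, 4) is C_P = L/π = 4/π, achieved by sin(π/4·x).
This is the k = 5 harmonic; the ratio L/(kπ) is strictly less than C_P = L/π, consistent with the sharp inequality ||u||_L² ≤ C_P ||u'||_L².


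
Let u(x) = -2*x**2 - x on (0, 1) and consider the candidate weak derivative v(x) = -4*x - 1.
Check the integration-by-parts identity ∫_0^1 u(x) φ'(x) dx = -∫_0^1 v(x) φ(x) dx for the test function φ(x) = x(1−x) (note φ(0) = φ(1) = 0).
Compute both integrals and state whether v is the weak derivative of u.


LHS = 1/2, RHS = 1/2. Yes, v = u' weakly.

u(x) = -2*x**2 - x, classical derivative u'(x) = -4*x - 1.
φ(x) = x(1−x), so φ'(x) = 1 - 2*x.
Note φ(0) = φ(1) = 0, so the boundary term u·φ vanishes.
LHS = ∫_0^1 u(x) φ'(x) dx = ∫_0^1 (4*x^3 - x) dx. Term by term:
  ∫_0^1 4*x^3 dx = 1;  ∫_0^1 -x dx = -1/2.
Sum: 1 − 1/2 = 1/2.
So LHS = 1/2.
∫_0^1 v(x) φ(x) dx = ∫_0^1 (4*x^3 - 3*x^2 - x) dx. Term by term:
  ∫_0^1 4*x^3 dx = 1;  ∫_0^1 -3*x^2 dx = -1;  ∫_0^1 -x dx = -1/2.
Sum: 1 − 1 − 1/2 = -1/2.
So RHS = -∫_0^1 v(x) φ(x) dx = 1/2.
LHS = RHS, so the identity holds for this test φ.
Moreover u is smooth here and v(x) = u'(x) = -4*x - 1 pointwise, so the identity holds for every test function. Hence v is the weak derivative of u.


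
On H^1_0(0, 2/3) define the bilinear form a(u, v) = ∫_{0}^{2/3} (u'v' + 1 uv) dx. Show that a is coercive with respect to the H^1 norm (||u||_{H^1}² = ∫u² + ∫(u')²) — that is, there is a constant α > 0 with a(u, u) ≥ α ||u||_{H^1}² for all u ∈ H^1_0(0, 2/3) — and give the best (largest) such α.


α = 1

Coercivity of a(·,·) on H^1_0(0, 2/3) means a(u, u) ≥ α ||u||_{H^1}² for every u ∈ H^1_0.
The interval has length L = 2/3, and Poincaré/coercivity depend only on L. Here a(u, u) = ∫(u')² + (1)·∫u².
Here c = 1 ≥ 1, so a(u,u) = ∫(u')² + c∫u² ≥ ∫(u')² + ∫u² = ||u||_{H^1}², i.e. α = 1 works. No larger α is possible: a(u,u) ≥ α||u||_{H^1}² means (1−α)∫(u')² ≥ (α−c)∫u², and for the modes u_n = sin(nπ(x−x₀)/L) (x₀ the left endpoint) one has ∫u_n²/∫(u_n')² = (L/(nπ))² → 0, so a(u_n,u_n)/||u_n||_{H^1}² → 1. Hence the optimal constant is α = 1.
Therefore α = 1.


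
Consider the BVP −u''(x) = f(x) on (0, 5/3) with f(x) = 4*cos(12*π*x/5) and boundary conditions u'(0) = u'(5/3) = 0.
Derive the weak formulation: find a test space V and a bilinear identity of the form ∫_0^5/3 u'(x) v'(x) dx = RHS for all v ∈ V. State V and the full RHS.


V = H^1(0, 5/3) (no boundary constraint on v; u is determined up to an additive constant); weak form: ∫_0^5/3 u'v' dx = ∫_0^5/3 (4*cos(12*π*x/5)) v dx for all v ∈ V.

Multiply both sides by a test function v and integrate from 0 to 5/3:
  ∫_0^5/3 −u''(x) v(x) dx = ∫_0^5/3 f(x) v(x) dx.
Integrate the LHS by parts once:
  ∫_0^5/3 −u'' v dx = −[u'(x) v(x)]_0^5/3 + ∫_0^5/3 u'(x) v'(x) dx.
Thus ∫_0^5/3 u'(x) v'(x) dx = ∫_0^5/3 f(x) v(x) dx + [u'(x) v(x)]_0^5/3.
Choose V so that boundary terms are either known or forced to vanish.
u has homogeneous Neumann: u'(0) = u'(5/3) = 0. So [u' v]_0^5/3 = 0·v(5/3) − 0·v(0) = 0 for any v; take V = H^1(0, 5/3).
Weak formulation: find u (satisfying any essential BC) such that ∫_0^5/3 u'(x) v'(x) dx = ∫_0^5/3 f v dx for all v ∈ V (homogeneous Neumann, so boundary terms vanish).
Substituting f(x) = 4*cos(12*π*x/5), the right-hand side is ∫_0^5/3 (4*cos(12*π*x/5)) v dx.
Compatibility check (pure Neumann): taking v ≡ 1 ∈ V gives 0 = ∫_0^5/3 f dx + (0) − (0), i.e. ∫_0^5/3 f dx must equal u'(0) − u'(5/3) = 0. Indeed ∫_0^5/3 (4*cos(12*π*x/5)) dx = 0, so the data are compatible. The solution is then unique only up to an additive constant (fix it e.g. by requiring ∫_0^5/3 u dx = 0).


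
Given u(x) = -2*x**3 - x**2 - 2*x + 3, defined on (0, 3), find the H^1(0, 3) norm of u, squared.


||u||_{H^1}^2 = 31512/7

The H^1 norm (squared) on an interval (0, L) is
  ||u||_{H^1}^2 = ∫_0^L u(x)^2 dx + ∫_0^L u'(x)^2 dx.
Compute u'(x) = -6*x**2 - 2*x - 2.
Then u(x)^2 = 4*x**6 + 4*x**5 + 9*x**4 - 8*x**3 - 2*x**2 - 12*x + 9 and u'(x)^2 = 36*x**4 + 24*x**3 + 28*x**2 + 8*x + 4.
Integrate each monomial from 0 to 3 using ∫_0^3 c·x^n dx = c·3^(n+1)/(n+1):
  ∫_0^3 u(x)^2 dx = ∫_0^3 (4*x^6 + 4*x^5 + 9*x^4 - 8*x^3 - 2*x^2 - 12*x + 9) dx. Term by term:
    ∫_0^3 4*x^6 dx = 8748/7;  ∫_0^3 4*x^5 dx = 486;  ∫_0^3 9*x^4 dx = 2187/5;
    ∫_0^3 -8*x^3 dx = -162;  ∫_0^3 -2*x^2 dx = -18;  ∫_0^3 -12*x dx = -54;
    ∫_0^3 9 dx = 27.
  Sum: 8748/7 + 486 + 2187/5 − 162 − 18 − 54 + 27 = 68814/35.
  ∫_0^3 u'(x)^2 dx = ∫_0^3 (36*x^4 + 24*x^3 + 28*x^2 + 8*x + 4) dx. Term by term:
    ∫_0^3 36*x^4 dx = 8748/5;  ∫_0^3 24*x^3 dx = 486;  ∫_0^3 28*x^2 dx = 252;
    ∫_0^3 8*x dx = 36;  ∫_0^3 4 dx = 12.
  Sum: 8748/5 + 486 + 252 + 36 + 12 = 12678/5.
Adding: ||u||_{H^1}^2 = 68814/35 + 12678/5 = 31512/7.


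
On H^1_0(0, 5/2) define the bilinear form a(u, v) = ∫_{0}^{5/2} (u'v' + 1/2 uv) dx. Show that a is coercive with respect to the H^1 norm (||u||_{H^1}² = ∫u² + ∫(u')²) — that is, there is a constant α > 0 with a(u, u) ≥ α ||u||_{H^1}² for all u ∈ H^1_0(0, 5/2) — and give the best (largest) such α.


α = (25 + 8*π^2)/(2*(25 + 4*π^2))

Coercivity of a(·,·) on H^1_0(0, 5/2) means a(u, u) ≥ α ||u||_{H^1}² for every u ∈ H^1_0.
The interval has length L = 5/2, and Poincaré/coercivity depend only on L. Here a(u, u) = ∫(u')² + (1/2)·∫u².
Here 0 < c = 1/2 < 1. The condition a(u,u) ≥ α||u||_{H^1}² reads (1−α)∫(u')² ≥ (α−c)∫u². Any admissible α is ≤ 1 (rapidly oscillating u have ∫u²/∫(u')² → 0), and α = 1 would force 0 ≥ (1−c)∫u², impossible since c < 1; so 1−α > 0. By the sharp Poincaré inequality on H^1_0 of an interval of length L, ∫(u')² ≥ (π/L)²∫u² with equality for the first sine mode sin(π(x−x₀)/L) (x₀ the left endpoint), so the inequality holds for all u iff (1−α)(π/L)² ≥ α − c, i.e. α ≤ ((π/L)² + c)/((π/L)² + 1) = (1 + c(L/π)²)/(1 + (L/π)²). With (π/L)² = 4*π^2/25 and c = 1/2, the largest admissible constant is α = ((π/L)² + c)/((π/L)² + 1).
Simplifying, α = (25 + 8*π^2)/(2*(25 + 4*π^2)).


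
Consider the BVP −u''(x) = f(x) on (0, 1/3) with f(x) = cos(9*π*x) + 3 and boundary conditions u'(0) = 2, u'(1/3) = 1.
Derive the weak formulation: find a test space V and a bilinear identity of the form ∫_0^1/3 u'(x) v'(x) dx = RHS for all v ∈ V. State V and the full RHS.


V = H^1(0, 1/3) (v unrestricted at boundary; u is determined up to an additive constant); weak form: ∫_0^1/3 u'v' dx = ∫_0^1/3 (cos(9*π*x) + 3) v dx + v(1/3) − 2·v(0) for all v ∈ V.

Multiply both sides by a test function v and integrate from 0 to 1/3:
  ∫_0^1/3 −u''(x) v(x) dx = ∫_0^1/3 f(x) v(x) dx.
Integrate the LHS by parts once:
  ∫_0^1/3 −u'' v dx = −[u'(x) v(x)]_0^1/3 + ∫_0^1/3 u'(x) v'(x) dx.
Thus ∫_0^1/3 u'(x) v'(x) dx = ∫_0^1/3 f(x) v(x) dx + [u'(x) v(x)]_0^1/3.
Choose V so that boundary terms are either known or forced to vanish.
u has inhomogeneous Neumann u'(0) = 2, u'(1/3) = 1. [u' v]_0^1/3 = (1)·v(1/3) − (2)·v(0) = v(1/3) − 2·v(0). Take V = H^1(0, 1/3); boundary term becomes part of RHS.
Weak formulation: find u (satisfying any essential BC) such that ∫_0^1/3 u'(x) v'(x) dx = ∫_0^1/3 f v dx + v(1/3) − 2·v(0) for all v ∈ V (Neumann data are natural BCs: they enter the RHS as boundary terms).
Substituting f(x) = cos(9*π*x) + 3, the right-hand side is ∫_0^1/3 (cos(9*π*x) + 3) v dx + v(1/3) − 2·v(0).
Compatibility check (pure Neumann): taking v ≡ 1 ∈ V gives 0 = ∫_0^1/3 f dx + (1) − (2), i.e. ∫_0^1/3 f dx must equal u'(0) − u'(1/3) = 1. Indeed ∫_0^1/3 (cos(9*π*x) + 3) dx = 1, so the data are compatible. The solution is then unique only up to an additive constant (fix it e.g. by requiring ∫_0^1/3 u dx = 0).


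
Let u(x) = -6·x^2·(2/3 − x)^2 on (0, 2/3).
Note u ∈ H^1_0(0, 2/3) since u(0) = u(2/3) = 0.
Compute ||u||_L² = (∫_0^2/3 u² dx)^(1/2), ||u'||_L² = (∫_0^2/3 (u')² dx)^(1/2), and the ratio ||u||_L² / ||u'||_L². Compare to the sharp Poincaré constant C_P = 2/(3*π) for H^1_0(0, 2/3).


||u||_L² / ||u'||_L² = sqrt(3)/9 < C_P = 2/(3*π).

u(x) = -6·x^2·(2/3 − x)^2, so u'(x) = 8*x*(-9*x^2 + 9*x - 2)/3.
u(x) = -6·x^2·(2/3 − x)^2 vanishes at x = 0 and x = 2/3, so u ∈ H^1_0(0, 2/3). Differentiate via the product rule and integrate the resulting polynomials term by term.
  ∫_0^2/3 u² dx = ∫_0^2/3 (36*x^8 - 96*x^7 + 96*x^6 - 128*x^5/3 + 64*x^4/9) dx. Term by term:
    ∫_0^2/3 36*x^8 dx = 2048/19683;  ∫_0^2/3 -96*x^7 dx = -1024/2187;  ∫_0^2/3 96*x^6 dx = 4096/5103;
    ∫_0^2/3 -128*x^5/3 dx = -4096/6561;  ∫_0^2/3 64*x^4/9 dx = 2048/10935.
  Sum: 2048/19683 − 1024/2187 + 4096/5103 − 4096/6561 + 2048/10935 = 1024/688905.
  ∫_0^2/3 (u')² dx = ∫_0^2/3 (576*x^6 - 1152*x^5 + 832*x^4 - 256*x^3 + 256*x^2/9) dx. Term by term:
    ∫_0^2/3 576*x^6 dx = 8192/1701;  ∫_0^2/3 -1152*x^5 dx = -4096/243;  ∫_0^2/3 832*x^4 dx = 26624/1215;
    ∫_0^2/3 -256*x^3 dx = -1024/81;  ∫_0^2/3 256*x^2/9 dx = 2048/729.
  Sum: 8192/1701 − 4096/243 + 26624/1215 − 1024/81 + 2048/729 = 1024/25515.
∫_0^2/3 u² dx = 1024/688905, so ||u||_L² = 32*sqrt(105)/8505.
∫_0^2/3 (u')² dx = 1024/25515, so ||u'||_L² = 32*sqrt(35)/945.
Ratio ||u||_L² / ||u'||_L² = sqrt(3)/9.
Sharp Poincaré constant on H^1_0(0, 2/3) is C_P = L/π = 2/(3*π), achieved by sin(3*π/2·x).
A polynomial bump cannot attain the sharp Poincaré constant (only the first sine eigenfunction does), so the ratio is strictly less than C_P, consistent with ||u||_L² ≤ C_P ||u'||_L².


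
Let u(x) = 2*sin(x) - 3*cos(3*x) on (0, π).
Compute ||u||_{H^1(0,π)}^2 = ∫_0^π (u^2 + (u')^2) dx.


||u||_{H^1(0,π)}^2 = 49*π

u'(x) = 9*sin(3*x) + 2*cos(x).
Expand u² and (u')² and integrate term by term on (0, π), using: for integers n ≥ 1, ∫_0^π sin²(nx) dx = ∫_0^π cos²(nx) dx = π/2; for n ≠ n', ∫_0^π sin(nx)sin(n'x) dx = ∫_0^π cos(nx)cos(n'x) dx = 0; and by product-to-sum, ∫_0^π sin(nx)cos(n'x) dx = ½∫_0^π [sin((n+n')x) + sin((n−n')x)] dx, which is 0 when n+n' is even and 2n/(n²−n'²) when n+n' is odd (it need not vanish on (0, π)).
  u² squared terms: (-3)²·∫cos(3x)² dx = 9·π/2 = 9*π/2;  (2)²·∫sin(x)² dx = 4·π/2 = 2*π.
  u² cross terms: 2·(-3)·(2)·∫cos(3x)·sin(x) dx = -12·(0) = 0.
  So ∫_0^π u² dx = 9*π/2 + 2*π + 0 = 13*π/2.
  (u')² squared terms: (2)²·∫cos(x)² dx = 4·π/2 = 2*π;  (9)²·∫sin(3x)² dx = 81·π/2 = 81*π/2.
  (u')² cross terms: 2·(2)·(9)·∫cos(x)·sin(3x) dx = 36·(0) = 0.
  So ∫_0^π (u')² dx = 2*π + 81*π/2 + 0 = 85*π/2.
||u||_{H^1}^2 = (13*π/2) + (85*π/2) = 49*π.


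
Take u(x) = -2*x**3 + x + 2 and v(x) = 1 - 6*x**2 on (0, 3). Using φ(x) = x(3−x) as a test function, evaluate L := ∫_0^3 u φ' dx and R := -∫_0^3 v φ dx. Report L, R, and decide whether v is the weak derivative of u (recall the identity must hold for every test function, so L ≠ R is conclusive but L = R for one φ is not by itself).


LHS = 342/5, RHS = 342/5. Yes, v = u' weakly.

u(x) = -2*x**3 + x + 2, classical derivative u'(x) = 1 - 6*x**2.
φ(x) = x(3−x), so φ'(x) = 3 - 2*x.
Note φ(0) = φ(3) = 0, so the boundary term u·φ vanishes.
LHS = ∫_0^3 u(x) φ'(x) dx = ∫_0^3 (4*x^4 - 6*x^3 - 2*x^2 - x + 6) dx. Term by term:
  ∫_0^3 4*x^4 dx = 972/5;  ∫_0^3 -6*x^3 dx = -243/2;  ∫_0^3 -2*x^2 dx = -18;
  ∫_0^3 -x dx = -9/2;  ∫_0^3 6 dx = 18.
Sum: 972/5 − 243/2 − 18 − 9/2 + 18 = 342/5.
So LHS = 342/5.
∫_0^3 v(x) φ(x) dx = ∫_0^3 (6*x^4 - 18*x^3 - x^2 + 3*x) dx. Term by term:
  ∫_0^3 6*x^4 dx = 1458/5;  ∫_0^3 -18*x^3 dx = -729/2;  ∫_0^3 -x^2 dx = -9;
  ∫_0^3 3*x dx = 27/2.
Sum: 1458/5 − 729/2 − 9 + 27/2 = -342/5.
So RHS = -∫_0^3 v(x) φ(x) dx = 342/5.
LHS = RHS, so the identity holds for this test φ.
Moreover u is smooth here and v(x) = u'(x) = 1 - 6*x**2 pointwise, so the identity holds for every test function. Hence v is the weak derivative of u.


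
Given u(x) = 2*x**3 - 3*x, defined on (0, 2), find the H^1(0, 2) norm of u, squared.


||u||_{H^1}^2 = 6046/35

The H^1 norm (squared) on an interval (0, L) is
  ||u||_{H^1}^2 = ∫_0^L u(x)^2 dx + ∫_0^L u'(x)^2 dx.
Compute u'(x) = 6*x**2 - 3.
Then u(x)^2 = 4*x**6 - 12*x**4 + 9*x**2 and u'(x)^2 = 36*x**4 - 36*x**2 + 9.
Integrate each monomial from 0 to 2 using ∫_0^2 c·x^n dx = c·2^(n+1)/(n+1):
  ∫_0^2 u(x)^2 dx = ∫_0^2 (4*x^6 - 12*x^4 + 9*x^2) dx. Term by term:
    ∫_0^2 4*x^6 dx = 512/7;  ∫_0^2 -12*x^4 dx = -384/5;  ∫_0^2 9*x^2 dx = 24.
  Sum: 512/7 − 384/5 + 24 = 712/35.
  ∫_0^2 u'(x)^2 dx = ∫_0^2 (36*x^4 - 36*x^2 + 9) dx. Term by term:
    ∫_0^2 36*x^4 dx = 1152/5;  ∫_0^2 -36*x^2 dx = -96;  ∫_0^2 9 dx = 18.
  Sum: 1152/5 − 96 + 18 = 762/5.
Adding: ||u||_{H^1}^2 = 712/35 + 762/5 = 6046/35.
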